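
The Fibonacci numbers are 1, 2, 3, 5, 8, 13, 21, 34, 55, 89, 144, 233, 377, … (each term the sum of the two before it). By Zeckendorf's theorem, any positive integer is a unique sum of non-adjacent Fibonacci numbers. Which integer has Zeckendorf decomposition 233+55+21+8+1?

233+55+21+8+1 = 318.

318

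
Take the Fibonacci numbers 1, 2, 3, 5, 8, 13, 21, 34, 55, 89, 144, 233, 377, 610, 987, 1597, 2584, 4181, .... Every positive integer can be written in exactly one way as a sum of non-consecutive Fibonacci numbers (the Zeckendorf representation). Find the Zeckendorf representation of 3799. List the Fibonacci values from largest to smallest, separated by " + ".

Greedy algorithm:
3799: greatest Fibonacci not exceeding it is 2584, leaving 1215
1215: greatest Fibonacci not exceeding it is 987, leaving 228
228: greatest Fibonacci not exceeding it is 144, leaving 84
84: greatest Fibonacci not exceeding it is 55, leaving 29
29: greatest Fibonacci not exceeding it is 21, leaving 8
8: greatest Fibonacci not exceeding it is 8, leaving 0
So 3799 = 2584 + 987 + 144 + 55 + 21 + 8, with no two terms consecutive in the sequence.

2584 + 987 + 144 + 55 + 21 + 8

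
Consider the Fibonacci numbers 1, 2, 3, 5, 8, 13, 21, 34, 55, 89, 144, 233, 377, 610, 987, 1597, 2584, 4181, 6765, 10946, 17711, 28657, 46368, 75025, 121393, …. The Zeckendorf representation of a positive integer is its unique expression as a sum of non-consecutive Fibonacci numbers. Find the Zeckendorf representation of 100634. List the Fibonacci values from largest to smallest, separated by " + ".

largest Fibonacci ≤ 100634 is 75025; 100634 − 75025 = 25609
largest Fibonacci ≤ 25609 is 17711; 25609 − 17711 = 7898
largest Fibonacci ≤ 7898 is 6765; 7898 − 6765 = 1133
largest Fibonacci ≤ 1133 is 987; 1133 − 987 = 146
largest Fibonacci ≤ 146 is 144; 146 − 144 = 2
largest Fibonacci ≤ 2 is 2; 2 − 2 = 0
So 100634 = 75025 + 17711 + 6765 + 987 + 144 + 2, with no two terms consecutive in the sequence.

75025 + 17711 + 6765 + 987 + 144 + 2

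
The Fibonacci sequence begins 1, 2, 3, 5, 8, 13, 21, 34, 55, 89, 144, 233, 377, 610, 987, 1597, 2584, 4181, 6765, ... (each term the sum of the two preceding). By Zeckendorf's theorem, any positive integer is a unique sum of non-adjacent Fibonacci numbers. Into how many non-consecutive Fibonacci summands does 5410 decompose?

5

Greedily peel off the largest Fibonacci term at each step:
largest Fibonacci ≤ 5410 is 4181; 5410 − 4181 = 1229
largest Fibonacci ≤ 1229 is 987; 1229 − 987 = 242
largest Fibonacci ≤ 242 is 233; 242 − 233 = 9
largest Fibonacci ≤ 9 is 8; 9 − 8 = 1
largest Fibonacci ≤ 1 is 1; 1 − 1 = 0
5410 = 4181 + 987 + 233 + 8 + 1, which has 5 terms.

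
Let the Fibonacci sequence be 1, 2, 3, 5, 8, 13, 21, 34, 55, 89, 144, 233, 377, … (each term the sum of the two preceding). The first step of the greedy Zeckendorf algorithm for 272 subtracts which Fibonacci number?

233 ≤ 272 < 377, so the largest Fibonacci number not exceeding 272 is 233.

233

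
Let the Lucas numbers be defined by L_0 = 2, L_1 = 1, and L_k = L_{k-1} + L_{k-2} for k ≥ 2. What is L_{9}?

76

Iterating the recurrence up to L_{5} = 11 and L_{4} = 7:
L_{6} = L_{5} + L_{4} = 11 + 7 = 18
L_{7} = L_{6} + L_{5} = 18 + 11 = 29
L_{8} = L_{7} + L_{6} = 29 + 18 = 47
L_{9} = L_{8} + L_{7} = 47 + 29 = 76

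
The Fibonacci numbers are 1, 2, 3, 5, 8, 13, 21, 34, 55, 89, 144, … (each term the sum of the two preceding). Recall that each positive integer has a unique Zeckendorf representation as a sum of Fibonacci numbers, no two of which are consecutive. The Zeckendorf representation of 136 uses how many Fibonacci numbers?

3

Greedy algorithm:
136 − 89 = 47
47 − 34 = 13
13 − 13 = 0
136 = 89 + 34 + 13, which has 3 terms.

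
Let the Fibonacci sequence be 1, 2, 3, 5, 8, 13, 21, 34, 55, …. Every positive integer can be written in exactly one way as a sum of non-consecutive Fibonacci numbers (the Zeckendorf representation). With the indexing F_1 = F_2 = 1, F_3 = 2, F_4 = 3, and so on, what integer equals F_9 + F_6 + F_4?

45

F_9 + F_6 + F_4 = 34 + 8 + 3 = 45.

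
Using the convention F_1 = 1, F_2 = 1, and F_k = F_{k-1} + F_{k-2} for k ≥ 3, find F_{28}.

Iterating the recurrence up to F_{24} = 46368 and F_{23} = 28657:
F_{25} = F_{24} + F_{23} = 46368 + 28657 = 75025
F_{26} = F_{25} + F_{24} = 75025 + 46368 = 121393
F_{27} = F_{26} + F_{25} = 121393 + 75025 = 196418
F_{28} = F_{27} + F_{26} = 196418 + 121393 = 317811

317811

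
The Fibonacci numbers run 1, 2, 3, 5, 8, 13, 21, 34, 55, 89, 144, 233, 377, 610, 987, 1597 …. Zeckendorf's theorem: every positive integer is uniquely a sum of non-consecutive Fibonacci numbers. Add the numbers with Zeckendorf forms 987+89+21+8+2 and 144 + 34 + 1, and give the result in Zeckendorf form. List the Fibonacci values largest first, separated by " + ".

The two numbers are 1107 and 179, so their sum is 1286.
Repeatedly subtract the largest Fibonacci number that fits:
subtract 987 from 1286: 299 remains
subtract 233 from 299: 66 remains
subtract 55 from 66: 11 remains
subtract 8 from 11: 3 remains
subtract 3 from 3: 0 remains

987 + 233 + 55 + 8 + 3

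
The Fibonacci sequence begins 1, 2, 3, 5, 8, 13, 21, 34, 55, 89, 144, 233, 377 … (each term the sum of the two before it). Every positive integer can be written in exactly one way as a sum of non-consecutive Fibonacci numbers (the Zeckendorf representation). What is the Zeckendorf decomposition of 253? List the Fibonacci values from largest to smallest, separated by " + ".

Repeatedly subtract the largest Fibonacci number that fits:
253: greatest Fibonacci not exceeding it is 233, leaving 20
20: greatest Fibonacci not exceeding it is 13, leaving 7
7: greatest Fibonacci not exceeding it is 5, leaving 2
2: greatest Fibonacci not exceeding it is 2, leaving 0
So 253 = 233 + 13 + 5 + 2, with no two terms consecutive in the sequence.

233 + 13 + 5 + 2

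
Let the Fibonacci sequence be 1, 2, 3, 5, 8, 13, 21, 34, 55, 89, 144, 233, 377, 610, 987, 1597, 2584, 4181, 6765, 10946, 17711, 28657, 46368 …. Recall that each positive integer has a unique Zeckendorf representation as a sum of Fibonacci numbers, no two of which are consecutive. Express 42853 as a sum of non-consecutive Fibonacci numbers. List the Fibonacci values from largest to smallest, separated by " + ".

28657 + 10946 + 2584 + 610 + 55 + 1

Greedily peel off the largest Fibonacci term at each step:
subtract 28657 from 42853: 14196 remains
subtract 10946 from 14196: 3250 remains
subtract 2584 from 3250: 666 remains
subtract 610 from 666: 56 remains
subtract 55 from 56: 1 remains
subtract 1 from 1: 0 remains
So 42853 = 28657 + 10946 + 2584 + 610 + 55 + 1, with no two terms consecutive in the sequence.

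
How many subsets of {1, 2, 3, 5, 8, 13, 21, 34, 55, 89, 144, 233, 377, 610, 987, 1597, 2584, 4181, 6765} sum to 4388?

52

Starting from the Zeckendorf form and repeatedly splitting a term F_k into F_{k−1} + F_{k−2} (when neither is already used) reaches every representation.
4388 = 4181+144+55+8 = 4181+144+55+5+3 = 4181+144+34+21+8 = 2584+1597+144+55+8 = 4181+144+55+5+2+1 = … (47 more), for 52 in all.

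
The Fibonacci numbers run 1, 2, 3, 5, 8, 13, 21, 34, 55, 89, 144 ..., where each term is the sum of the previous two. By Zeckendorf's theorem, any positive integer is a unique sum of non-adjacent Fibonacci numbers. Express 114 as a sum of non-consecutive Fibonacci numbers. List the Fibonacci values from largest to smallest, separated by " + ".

89 ≤ 114 < 144, so take 89; remainder 25
21 ≤ 25 < 34, so take 21; remainder 4
3 ≤ 4 < 5, so take 3; remainder 1
1 ≤ 1 < 2, so take 1; remainder 0
So 114 = 89 + 21 + 3 + 1, with no two terms consecutive in the sequence.

89 + 21 + 3 + 1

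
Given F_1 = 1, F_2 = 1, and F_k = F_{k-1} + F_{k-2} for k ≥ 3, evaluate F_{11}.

89

Iterating the recurrence up to F_{3} = 2 and F_{2} = 1:
F_{4} = F_{3} + F_{2} = 2 + 1 = 3
F_{5} = F_{4} + F_{3} = 3 + 2 = 5
F_{6} = F_{5} + F_{4} = 5 + 3 = 8
F_{7} = F_{6} + F_{5} = 8 + 5 = 13
F_{8} = F_{7} + F_{6} = 13 + 8 = 21
F_{9} = F_{8} + F_{7} = 21 + 13 = 34
F_{10} = F_{9} + F_{8} = 34 + 21 = 55
F_{11} = F_{10} + F_{9} = 55 + 34 = 89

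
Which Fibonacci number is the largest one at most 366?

233 ≤ 366 < 377, so the largest Fibonacci number not exceeding 366 is 233.

233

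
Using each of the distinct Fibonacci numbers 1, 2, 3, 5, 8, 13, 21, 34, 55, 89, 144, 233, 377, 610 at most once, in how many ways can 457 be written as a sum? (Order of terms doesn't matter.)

457 = 377+55+21+3+1 = 377+55+13+8+3+1 = 233+144+55+21+3+1 = … (4 more), for 7 in all.

7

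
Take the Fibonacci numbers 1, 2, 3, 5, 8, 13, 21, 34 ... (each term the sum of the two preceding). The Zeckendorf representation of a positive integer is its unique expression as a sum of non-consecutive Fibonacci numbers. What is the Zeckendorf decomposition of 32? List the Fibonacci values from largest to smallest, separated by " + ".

take 21 (≤ 32); 32 − 21 = 11
take 8 (≤ 11); 11 − 8 = 3
take 3 (≤ 3); 3 − 3 = 0
So 32 = 21 + 8 + 3, with no two terms consecutive in the sequence.

21 + 8 + 3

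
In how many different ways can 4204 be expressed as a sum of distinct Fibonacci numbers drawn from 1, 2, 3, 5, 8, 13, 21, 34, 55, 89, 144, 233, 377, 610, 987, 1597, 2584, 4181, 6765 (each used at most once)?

Starting from the Zeckendorf form and repeatedly splitting a term F_k into F_{k−1} + F_{k−2} (when neither is already used) reaches every representation.
4204 = 4181+21+2 = 4181+13+8+2 = 2584+1597+21+2 = 4181+13+5+3+2 = … (14 more), for 18 in all.

18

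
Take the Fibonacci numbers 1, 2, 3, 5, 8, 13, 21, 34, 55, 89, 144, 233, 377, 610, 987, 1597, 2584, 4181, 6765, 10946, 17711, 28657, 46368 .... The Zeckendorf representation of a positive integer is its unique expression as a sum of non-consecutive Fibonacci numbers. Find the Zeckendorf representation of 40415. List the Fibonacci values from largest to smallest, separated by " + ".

28657 ≤ 40415 < 46368, so take 28657; remainder 11758
10946 ≤ 11758 < 17711, so take 10946; remainder 812
610 ≤ 812 < 987, so take 610; remainder 202
144 ≤ 202 < 233, so take 144; remainder 58
55 ≤ 58 < 89, so take 55; remainder 3
3 ≤ 3 < 5, so take 3; remainder 0
So 40415 = 28657 + 10946 + 610 + 144 + 55 + 3, with no two terms consecutive in the sequence.

28657 + 10946 + 610 + 144 + 55 + 3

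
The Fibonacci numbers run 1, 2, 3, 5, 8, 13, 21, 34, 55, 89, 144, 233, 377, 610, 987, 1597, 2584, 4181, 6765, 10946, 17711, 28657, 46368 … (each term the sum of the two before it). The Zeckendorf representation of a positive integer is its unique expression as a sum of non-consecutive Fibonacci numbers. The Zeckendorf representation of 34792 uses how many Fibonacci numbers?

Repeatedly subtract the largest Fibonacci number that fits:
subtract 28657 from 34792: 6135 remains
subtract 4181 from 6135: 1954 remains
subtract 1597 from 1954: 357 remains
subtract 233 from 357: 124 remains
subtract 89 from 124: 35 remains
subtract 34 from 35: 1 remains
subtract 1 from 1: 0 remains
34792 = 28657 + 4181 + 1597 + 233 + 89 + 34 + 1, which has 7 terms.

7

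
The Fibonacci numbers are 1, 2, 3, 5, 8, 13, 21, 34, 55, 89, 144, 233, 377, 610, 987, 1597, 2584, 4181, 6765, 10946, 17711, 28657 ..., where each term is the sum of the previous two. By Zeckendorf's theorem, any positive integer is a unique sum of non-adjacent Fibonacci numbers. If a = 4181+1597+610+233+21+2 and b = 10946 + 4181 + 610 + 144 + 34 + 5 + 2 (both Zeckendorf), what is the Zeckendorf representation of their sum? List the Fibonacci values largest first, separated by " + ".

The two numbers are 6644 and 15922, so their sum is 22566.
Repeatedly subtract the largest Fibonacci number that fits:
largest Fibonacci ≤ 22566 is 17711; 22566 − 17711 = 4855
largest Fibonacci ≤ 4855 is 4181; 4855 − 4181 = 674
largest Fibonacci ≤ 674 is 610; 674 − 610 = 64
largest Fibonacci ≤ 64 is 55; 64 − 55 = 9
largest Fibonacci ≤ 9 is 8; 9 − 8 = 1
largest Fibonacci ≤ 1 is 1; 1 − 1 = 0

17711 + 4181 + 610 + 55 + 8 + 1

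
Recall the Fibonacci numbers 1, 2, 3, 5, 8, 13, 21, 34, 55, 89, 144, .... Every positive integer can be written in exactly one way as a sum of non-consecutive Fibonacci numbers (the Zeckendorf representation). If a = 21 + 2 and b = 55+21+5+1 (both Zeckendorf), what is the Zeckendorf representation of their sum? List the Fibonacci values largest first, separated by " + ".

The two numbers are 23 and 82, so their sum is 105.
subtract 89 from 105: 16 remains
subtract 13 from 16: 3 remains
subtract 3 from 3: 0 remains

89 + 13 + 3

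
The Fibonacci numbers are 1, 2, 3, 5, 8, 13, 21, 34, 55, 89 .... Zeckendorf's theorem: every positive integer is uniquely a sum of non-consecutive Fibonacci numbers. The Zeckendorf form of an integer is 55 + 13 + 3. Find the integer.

55 + 13 + 3 = 71.

71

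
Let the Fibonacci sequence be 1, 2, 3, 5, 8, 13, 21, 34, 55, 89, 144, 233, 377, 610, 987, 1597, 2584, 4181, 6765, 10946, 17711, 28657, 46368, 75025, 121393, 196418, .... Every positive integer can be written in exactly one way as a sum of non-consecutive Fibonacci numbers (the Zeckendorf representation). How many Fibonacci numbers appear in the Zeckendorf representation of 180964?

8

180964: greatest Fibonacci not exceeding it is 121393, leaving 59571
59571: greatest Fibonacci not exceeding it is 46368, leaving 13203
13203: greatest Fibonacci not exceeding it is 10946, leaving 2257
2257: greatest Fibonacci not exceeding it is 1597, leaving 660
660: greatest Fibonacci not exceeding it is 610, leaving 50
50: greatest Fibonacci not exceeding it is 34, leaving 16
16: greatest Fibonacci not exceeding it is 13, leaving 3
3: greatest Fibonacci not exceeding it is 3, leaving 0
180964 = 121393 + 46368 + 10946 + 1597 + 610 + 34 + 13 + 3, which has 8 terms.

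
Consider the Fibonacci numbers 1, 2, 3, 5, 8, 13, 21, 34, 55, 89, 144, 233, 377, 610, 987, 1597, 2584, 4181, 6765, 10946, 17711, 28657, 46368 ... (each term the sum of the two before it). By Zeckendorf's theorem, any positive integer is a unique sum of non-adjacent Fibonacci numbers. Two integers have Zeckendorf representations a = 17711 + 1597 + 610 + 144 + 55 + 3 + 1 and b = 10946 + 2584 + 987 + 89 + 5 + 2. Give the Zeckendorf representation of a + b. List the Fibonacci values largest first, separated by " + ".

28657 + 4181 + 1597 + 233 + 55 + 8 + 3

The two numbers are 20121 and 14613, so their sum is 34734.
28657 ≤ 34734 < 46368, so take 28657; remainder 6077
4181 ≤ 6077 < 6765, so take 4181; remainder 1896
1597 ≤ 1896 < 2584, so take 1597; remainder 299
233 ≤ 299 < 377, so take 233; remainder 66
55 ≤ 66 < 89, so take 55; remainder 11
8 ≤ 11 < 13, so take 8; remainder 3
3 ≤ 3 < 5, so take 3; remainder 0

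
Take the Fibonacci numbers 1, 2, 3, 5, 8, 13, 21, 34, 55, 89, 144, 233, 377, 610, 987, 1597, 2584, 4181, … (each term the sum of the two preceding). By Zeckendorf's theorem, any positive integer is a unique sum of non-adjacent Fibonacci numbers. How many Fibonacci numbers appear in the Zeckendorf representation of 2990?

Greedy algorithm:
2584 ≤ 2990 < 4181, so take 2584; remainder 406
377 ≤ 406 < 610, so take 377; remainder 29
21 ≤ 29 < 34, so take 21; remainder 8
8 ≤ 8 < 13, so take 8; remainder 0
2990 = 2584 + 377 + 21 + 8, which has 4 terms.

4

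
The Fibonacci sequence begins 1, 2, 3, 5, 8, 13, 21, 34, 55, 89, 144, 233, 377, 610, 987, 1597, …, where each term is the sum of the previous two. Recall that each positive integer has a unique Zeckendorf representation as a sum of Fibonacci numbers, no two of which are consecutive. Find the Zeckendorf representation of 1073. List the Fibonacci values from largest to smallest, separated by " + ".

987 + 55 + 21 + 8 + 2

987 ≤ 1073 < 1597, so take 987; remainder 86
55 ≤ 86 < 89, so take 55; remainder 31
21 ≤ 31 < 34, so take 21; remainder 10
8 ≤ 10 < 13, so take 8; remainder 2
2 ≤ 2 < 3, so take 2; remainder 0
So 1073 = 987 + 55 + 21 + 8 + 2, with no two terms consecutive in the sequence.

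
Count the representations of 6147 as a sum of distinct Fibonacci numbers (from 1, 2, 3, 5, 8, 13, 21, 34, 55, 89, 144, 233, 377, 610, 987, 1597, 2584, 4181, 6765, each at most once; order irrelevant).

Each representation comes from the Zeckendorf form by replacing some F_k with F_{k−1} + F_{k−2} where possible.
6147 = 4181+1597+233+89+34+13 = 4181+1597+233+89+34+8+5 = 4181+1597+233+89+34+8+3+2 = … (28 more), for 31 in all.

31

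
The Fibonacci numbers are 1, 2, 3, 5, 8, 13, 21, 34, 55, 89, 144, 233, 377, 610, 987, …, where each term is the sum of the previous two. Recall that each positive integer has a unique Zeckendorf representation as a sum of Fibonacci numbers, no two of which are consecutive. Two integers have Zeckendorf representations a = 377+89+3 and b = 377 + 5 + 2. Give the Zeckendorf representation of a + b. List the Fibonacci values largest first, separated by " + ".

The two numbers are 469 and 384, so their sum is 853.
Repeatedly subtract the largest Fibonacci number that fits:
853: greatest Fibonacci not exceeding it is 610, leaving 243
243: greatest Fibonacci not exceeding it is 233, leaving 10
10: greatest Fibonacci not exceeding it is 8, leaving 2
2: greatest Fibonacci not exceeding it is 2, leaving 0

610 + 233 + 8 + 2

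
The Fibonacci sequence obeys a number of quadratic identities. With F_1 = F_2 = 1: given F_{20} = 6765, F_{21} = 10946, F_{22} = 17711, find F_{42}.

By the addition formula F_{m+n} = F_m F_{n+1} + F_{m−1} F_n with m=21, n=21: F_{42} = 10946·17711 + 6765·10946 = 193864606 + 74049690 = 267914296.

267914296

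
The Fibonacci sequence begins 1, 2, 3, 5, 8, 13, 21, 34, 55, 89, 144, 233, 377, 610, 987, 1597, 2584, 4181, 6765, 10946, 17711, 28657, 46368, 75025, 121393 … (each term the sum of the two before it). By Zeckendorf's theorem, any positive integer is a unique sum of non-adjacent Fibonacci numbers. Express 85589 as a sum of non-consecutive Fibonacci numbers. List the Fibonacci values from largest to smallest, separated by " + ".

subtract 75025 from 85589: 10564 remains
subtract 6765 from 10564: 3799 remains
subtract 2584 from 3799: 1215 remains
subtract 987 from 1215: 228 remains
subtract 144 from 228: 84 remains
subtract 55 from 84: 29 remains
subtract 21 from 29: 8 remains
subtract 8 from 8: 0 remains
So 85589 = 75025 + 6765 + 2584 + 987 + 144 + 55 + 21 + 8, with no two terms consecutive in the sequence.

75025 + 6765 + 2584 + 987 + 144 + 55 + 21 + 8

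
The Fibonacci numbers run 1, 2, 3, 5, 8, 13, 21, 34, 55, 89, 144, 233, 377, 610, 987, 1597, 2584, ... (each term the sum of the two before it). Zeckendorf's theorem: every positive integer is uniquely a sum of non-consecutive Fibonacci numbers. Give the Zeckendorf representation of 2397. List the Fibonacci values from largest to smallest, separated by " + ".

1597 + 610 + 144 + 34 + 8 + 3 + 1

2397: greatest Fibonacci not exceeding it is 1597, leaving 800
800: greatest Fibonacci not exceeding it is 610, leaving 190
190: greatest Fibonacci not exceeding it is 144, leaving 46
46: greatest Fibonacci not exceeding it is 34, leaving 12
12: greatest Fibonacci not exceeding it is 8, leaving 4
4: greatest Fibonacci not exceeding it is 3, leaving 1
1: greatest Fibonacci not exceeding it is 1, leaving 0
So 2397 = 1597 + 610 + 144 + 34 + 8 + 3 + 1, with no two terms consecutive in the sequence.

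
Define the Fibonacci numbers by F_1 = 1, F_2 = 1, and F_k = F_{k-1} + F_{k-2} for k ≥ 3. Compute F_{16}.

Iterating the recurrence up to F_{9} = 34 and F_{8} = 21:
F_{10} = F_{9} + F_{8} = 34 + 21 = 55
F_{11} = F_{10} + F_{9} = 55 + 34 = 89
F_{12} = F_{11} + F_{10} = 89 + 55 = 144
F_{13} = F_{12} + F_{11} = 144 + 89 = 233
F_{14} = F_{13} + F_{12} = 233 + 144 = 377
F_{15} = F_{14} + F_{13} = 377 + 233 = 610
F_{16} = F_{15} + F_{14} = 610 + 377 = 987

987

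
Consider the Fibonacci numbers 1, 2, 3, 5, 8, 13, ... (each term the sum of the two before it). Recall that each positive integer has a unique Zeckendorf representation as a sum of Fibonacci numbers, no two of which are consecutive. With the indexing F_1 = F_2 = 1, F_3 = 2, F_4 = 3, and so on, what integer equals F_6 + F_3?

10

F_6 + F_3 = 8 + 2 = 10.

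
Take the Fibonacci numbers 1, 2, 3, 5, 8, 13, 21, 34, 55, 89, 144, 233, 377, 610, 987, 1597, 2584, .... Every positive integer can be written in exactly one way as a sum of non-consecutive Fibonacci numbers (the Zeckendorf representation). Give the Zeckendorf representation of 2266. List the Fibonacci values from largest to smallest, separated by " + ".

take 1597 (≤ 2266); 2266 − 1597 = 669
take 610 (≤ 669); 669 − 610 = 59
take 55 (≤ 59); 59 − 55 = 4
take 3 (≤ 4); 4 − 3 = 1
take 1 (≤ 1); 1 − 1 = 0
So 2266 = 1597 + 610 + 55 + 3 + 1, with no two terms consecutive in the sequence.

1597 + 610 + 55 + 3 + 1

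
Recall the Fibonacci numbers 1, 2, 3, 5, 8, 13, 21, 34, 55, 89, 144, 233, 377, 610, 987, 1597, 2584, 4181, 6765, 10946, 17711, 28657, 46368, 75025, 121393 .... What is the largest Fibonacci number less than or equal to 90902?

75025

75025 ≤ 90902 < 121393, so the largest Fibonacci number not exceeding 90902 is 75025.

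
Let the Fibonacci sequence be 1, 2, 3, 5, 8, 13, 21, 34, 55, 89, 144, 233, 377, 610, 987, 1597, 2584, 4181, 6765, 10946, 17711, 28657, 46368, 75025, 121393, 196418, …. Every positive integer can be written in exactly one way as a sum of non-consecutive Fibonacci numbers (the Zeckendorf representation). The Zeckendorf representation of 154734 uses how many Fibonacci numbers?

Greedy algorithm:
154734 − 121393 = 33341
33341 − 28657 = 4684
4684 − 4181 = 503
503 − 377 = 126
126 − 89 = 37
37 − 34 = 3
3 − 3 = 0
154734 = 121393 + 28657 + 4181 + 377 + 89 + 34 + 3, which has 7 terms.

7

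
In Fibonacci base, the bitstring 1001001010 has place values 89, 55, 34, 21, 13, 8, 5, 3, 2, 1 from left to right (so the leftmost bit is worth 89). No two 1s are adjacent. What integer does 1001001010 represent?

Summing the place values of the 1 bits: 89 + 21 + 5 + 2 = 117.

117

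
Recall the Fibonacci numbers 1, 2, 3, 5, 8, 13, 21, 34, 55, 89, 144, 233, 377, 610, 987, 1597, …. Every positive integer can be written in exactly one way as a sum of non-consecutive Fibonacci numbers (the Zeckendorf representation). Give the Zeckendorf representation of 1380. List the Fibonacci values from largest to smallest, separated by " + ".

987 ≤ 1380 < 1597, so take 987; remainder 393
377 ≤ 393 < 610, so take 377; remainder 16
13 ≤ 16 < 21, so take 13; remainder 3
3 ≤ 3 < 5, so take 3; remainder 0
So 1380 = 987 + 377 + 13 + 3, with no two terms consecutive in the sequence.

987 + 377 + 13 + 3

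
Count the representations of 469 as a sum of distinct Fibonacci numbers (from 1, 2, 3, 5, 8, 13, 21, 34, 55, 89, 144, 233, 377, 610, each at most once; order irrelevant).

16

Starting from the Zeckendorf form and repeatedly splitting a term F_k into F_{k−1} + F_{k−2} (when neither is already used) reaches every representation.
469 = 377+89+3 = 377+89+2+1 = 377+55+34+3 = 233+144+89+3 = 377+55+34+2+1 = … (11 more), for 16 in all.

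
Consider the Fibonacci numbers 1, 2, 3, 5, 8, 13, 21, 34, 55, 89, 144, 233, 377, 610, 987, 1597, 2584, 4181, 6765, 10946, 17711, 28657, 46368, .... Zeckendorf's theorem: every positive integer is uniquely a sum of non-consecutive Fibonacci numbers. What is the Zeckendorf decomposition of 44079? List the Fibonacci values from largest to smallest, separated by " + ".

28657 + 10946 + 4181 + 233 + 55 + 5 + 2

Repeatedly subtract the largest Fibonacci number that fits:
take 28657 (≤ 44079); 44079 − 28657 = 15422
take 10946 (≤ 15422); 15422 − 10946 = 4476
take 4181 (≤ 4476); 4476 − 4181 = 295
take 233 (≤ 295); 295 − 233 = 62
take 55 (≤ 62); 62 − 55 = 7
take 5 (≤ 7); 7 − 5 = 2
take 2 (≤ 2); 2 − 2 = 0
So 44079 = 28657 + 10946 + 4181 + 233 + 55 + 5 + 2, with no two terms consecutive in the sequence.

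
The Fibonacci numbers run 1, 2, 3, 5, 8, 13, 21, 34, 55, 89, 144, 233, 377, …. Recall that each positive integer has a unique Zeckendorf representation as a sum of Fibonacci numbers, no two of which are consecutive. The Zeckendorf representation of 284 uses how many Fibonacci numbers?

5

Repeatedly subtract the largest Fibonacci number that fits:
largest Fibonacci ≤ 284 is 233; 284 − 233 = 51
largest Fibonacci ≤ 51 is 34; 51 − 34 = 17
largest Fibonacci ≤ 17 is 13; 17 − 13 = 4
largest Fibonacci ≤ 4 is 3; 4 − 3 = 1
largest Fibonacci ≤ 1 is 1; 1 − 1 = 0
284 = 233 + 34 + 13 + 3 + 1, which has 5 terms.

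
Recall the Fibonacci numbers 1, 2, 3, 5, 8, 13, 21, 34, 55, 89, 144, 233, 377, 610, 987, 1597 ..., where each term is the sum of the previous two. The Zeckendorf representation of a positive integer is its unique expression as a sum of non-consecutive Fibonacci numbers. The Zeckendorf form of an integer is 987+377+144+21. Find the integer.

987+377+144+21 = 1529.

1529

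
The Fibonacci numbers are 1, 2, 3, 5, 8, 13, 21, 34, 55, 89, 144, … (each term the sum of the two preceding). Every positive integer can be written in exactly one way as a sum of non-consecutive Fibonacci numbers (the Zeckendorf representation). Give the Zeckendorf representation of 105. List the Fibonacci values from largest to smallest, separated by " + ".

Repeatedly subtract the largest Fibonacci number that fits:
89 ≤ 105 < 144, so take 89; remainder 16
13 ≤ 16 < 21, so take 13; remainder 3
3 ≤ 3 < 5, so take 3; remainder 0
So 105 = 89 + 13 + 3, with no two terms consecutive in the sequence.

89 + 13 + 3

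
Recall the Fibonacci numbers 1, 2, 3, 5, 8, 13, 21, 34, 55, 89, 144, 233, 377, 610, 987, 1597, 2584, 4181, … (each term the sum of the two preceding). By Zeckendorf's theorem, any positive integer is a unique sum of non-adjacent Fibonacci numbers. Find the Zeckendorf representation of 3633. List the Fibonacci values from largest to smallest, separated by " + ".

largest Fibonacci ≤ 3633 is 2584; 3633 − 2584 = 1049
largest Fibonacci ≤ 1049 is 987; 1049 − 987 = 62
largest Fibonacci ≤ 62 is 55; 62 − 55 = 7
largest Fibonacci ≤ 7 is 5; 7 − 5 = 2
largest Fibonacci ≤ 2 is 2; 2 − 2 = 0
So 3633 = 2584 + 987 + 55 + 5 + 2, with no two terms consecutive in the sequence.

2584 + 987 + 55 + 5 + 2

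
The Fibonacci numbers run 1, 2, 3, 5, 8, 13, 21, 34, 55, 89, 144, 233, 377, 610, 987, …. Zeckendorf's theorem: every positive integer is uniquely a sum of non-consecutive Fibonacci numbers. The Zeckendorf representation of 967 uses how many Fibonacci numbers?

5

largest Fibonacci ≤ 967 is 610; 967 − 610 = 357
largest Fibonacci ≤ 357 is 233; 357 − 233 = 124
largest Fibonacci ≤ 124 is 89; 124 − 89 = 35
largest Fibonacci ≤ 35 is 34; 35 − 34 = 1
largest Fibonacci ≤ 1 is 1; 1 − 1 = 0
967 = 610 + 233 + 89 + 34 + 1, which has 5 terms.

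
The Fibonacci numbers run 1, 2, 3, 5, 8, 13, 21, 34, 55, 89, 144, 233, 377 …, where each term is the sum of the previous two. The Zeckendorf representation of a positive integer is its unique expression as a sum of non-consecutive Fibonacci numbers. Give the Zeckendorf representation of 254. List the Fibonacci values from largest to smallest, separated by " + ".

Greedily peel off the largest Fibonacci term at each step:
subtract 233 from 254: 21 remains
subtract 21 from 21: 0 remains
So 254 = 233 + 21, with no two terms consecutive in the sequence.

233 + 21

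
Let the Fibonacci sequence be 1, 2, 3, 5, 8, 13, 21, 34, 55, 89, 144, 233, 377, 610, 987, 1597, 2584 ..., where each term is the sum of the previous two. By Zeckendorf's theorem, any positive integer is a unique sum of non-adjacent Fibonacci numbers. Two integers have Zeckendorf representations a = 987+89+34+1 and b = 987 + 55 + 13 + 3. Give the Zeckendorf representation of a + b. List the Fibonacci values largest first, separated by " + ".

1597 + 377 + 144 + 34 + 13 + 3 + 1

The two numbers are 1111 and 1058, so their sum is 2169.
Greedily peel off the largest Fibonacci term at each step:
2169 − 1597 = 572
572 − 377 = 195
195 − 144 = 51
51 − 34 = 17
17 − 13 = 4
4 − 3 = 1
1 − 1 = 0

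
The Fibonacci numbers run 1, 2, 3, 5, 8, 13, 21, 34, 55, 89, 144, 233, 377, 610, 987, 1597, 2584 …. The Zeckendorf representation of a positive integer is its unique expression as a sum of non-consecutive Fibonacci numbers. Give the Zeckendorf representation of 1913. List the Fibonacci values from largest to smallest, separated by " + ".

1597 + 233 + 55 + 21 + 5 + 2

Greedy algorithm:
1597 ≤ 1913 < 2584, so take 1597; remainder 316
233 ≤ 316 < 377, so take 233; remainder 83
55 ≤ 83 < 89, so take 55; remainder 28
21 ≤ 28 < 34, so take 21; remainder 7
5 ≤ 7 < 8, so take 5; remainder 2
2 ≤ 2 < 3, so take 2; remainder 0
So 1913 = 1597 + 233 + 55 + 21 + 5 + 2, with no two terms consecutive in the sequence.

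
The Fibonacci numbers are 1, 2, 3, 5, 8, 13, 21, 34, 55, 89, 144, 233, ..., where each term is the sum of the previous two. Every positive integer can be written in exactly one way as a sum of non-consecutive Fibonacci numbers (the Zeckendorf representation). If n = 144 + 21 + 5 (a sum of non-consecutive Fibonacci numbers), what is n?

170

144 + 21 + 5 = 170.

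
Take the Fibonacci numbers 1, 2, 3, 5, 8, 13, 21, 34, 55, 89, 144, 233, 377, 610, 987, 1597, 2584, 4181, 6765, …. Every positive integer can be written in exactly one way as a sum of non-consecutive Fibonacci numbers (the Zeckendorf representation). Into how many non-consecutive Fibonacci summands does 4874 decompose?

6

Greedily peel off the largest Fibonacci term at each step:
largest Fibonacci ≤ 4874 is 4181; 4874 − 4181 = 693
largest Fibonacci ≤ 693 is 610; 693 − 610 = 83
largest Fibonacci ≤ 83 is 55; 83 − 55 = 28
largest Fibonacci ≤ 28 is 21; 28 − 21 = 7
largest Fibonacci ≤ 7 is 5; 7 − 5 = 2
largest Fibonacci ≤ 2 is 2; 2 − 2 = 0
4874 = 4181 + 610 + 55 + 21 + 5 + 2, which has 6 terms.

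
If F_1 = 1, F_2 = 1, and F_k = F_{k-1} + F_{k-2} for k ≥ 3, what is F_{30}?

832040

Iterating the recurrence up to F_{25} = 75025 and F_{24} = 46368:
F_{26} = F_{25} + F_{24} = 75025 + 46368 = 121393
F_{27} = F_{26} + F_{25} = 121393 + 75025 = 196418
F_{28} = F_{27} + F_{26} = 196418 + 121393 = 317811
F_{29} = F_{28} + F_{27} = 317811 + 196418 = 514229
F_{30} = F_{29} + F_{28} = 514229 + 317811 = 832040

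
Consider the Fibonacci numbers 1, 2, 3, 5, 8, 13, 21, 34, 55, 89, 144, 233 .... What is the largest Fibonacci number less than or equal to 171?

144

144 ≤ 171 < 233, so the largest Fibonacci number not exceeding 171 is 144.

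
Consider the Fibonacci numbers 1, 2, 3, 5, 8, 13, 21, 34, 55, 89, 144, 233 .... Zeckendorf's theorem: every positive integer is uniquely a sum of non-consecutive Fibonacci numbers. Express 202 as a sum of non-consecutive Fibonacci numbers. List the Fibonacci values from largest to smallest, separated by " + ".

Greedily peel off the largest Fibonacci term at each step:
202 − 144 = 58
58 − 55 = 3
3 − 3 = 0
So 202 = 144 + 55 + 3, with no two terms consecutive in the sequence.

144 + 55 + 3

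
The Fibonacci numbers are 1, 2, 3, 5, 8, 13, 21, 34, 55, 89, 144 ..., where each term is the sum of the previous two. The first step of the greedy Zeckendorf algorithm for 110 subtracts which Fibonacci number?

89 ≤ 110 < 144, so the largest Fibonacci number not exceeding 110 is 89.

89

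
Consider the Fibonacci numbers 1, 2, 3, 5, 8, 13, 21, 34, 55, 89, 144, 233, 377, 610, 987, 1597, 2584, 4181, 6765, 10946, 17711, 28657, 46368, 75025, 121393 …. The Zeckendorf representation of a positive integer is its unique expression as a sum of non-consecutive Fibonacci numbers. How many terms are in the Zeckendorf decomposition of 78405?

6

Greedy algorithm:
subtract 75025 from 78405: 3380 remains
subtract 2584 from 3380: 796 remains
subtract 610 from 796: 186 remains
subtract 144 from 186: 42 remains
subtract 34 from 42: 8 remains
subtract 8 from 8: 0 remains
78405 = 75025 + 2584 + 610 + 144 + 34 + 8, which has 6 terms.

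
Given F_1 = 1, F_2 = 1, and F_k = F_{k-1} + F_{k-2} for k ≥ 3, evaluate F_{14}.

Iterating the recurrence up to F_{8} = 21 and F_{7} = 13:
F_{9} = F_{8} + F_{7} = 21 + 13 = 34
F_{10} = F_{9} + F_{8} = 34 + 21 = 55
F_{11} = F_{10} + F_{9} = 55 + 34 = 89
F_{12} = F_{11} + F_{10} = 89 + 55 = 144
F_{13} = F_{12} + F_{11} = 144 + 89 = 233
F_{14} = F_{13} + F_{12} = 233 + 144 = 377

377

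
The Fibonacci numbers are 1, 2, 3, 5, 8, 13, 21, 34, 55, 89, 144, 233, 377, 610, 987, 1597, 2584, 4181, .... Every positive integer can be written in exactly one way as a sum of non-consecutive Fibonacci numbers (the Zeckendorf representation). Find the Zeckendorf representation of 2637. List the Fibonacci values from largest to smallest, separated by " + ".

2584 + 34 + 13 + 5 + 1

subtract 2584 from 2637: 53 remains
subtract 34 from 53: 19 remains
subtract 13 from 19: 6 remains
subtract 5 from 6: 1 remains
subtract 1 from 1: 0 remains
So 2637 = 2584 + 34 + 13 + 5 + 1, with no two terms consecutive in the sequence.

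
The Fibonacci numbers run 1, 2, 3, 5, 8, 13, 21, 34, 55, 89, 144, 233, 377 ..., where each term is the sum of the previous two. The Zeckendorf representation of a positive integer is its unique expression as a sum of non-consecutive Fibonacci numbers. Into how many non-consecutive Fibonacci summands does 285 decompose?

4

Greedy algorithm:
285 − 233 = 52
52 − 34 = 18
18 − 13 = 5
5 − 5 = 0
285 = 233 + 34 + 13 + 5, which has 4 terms.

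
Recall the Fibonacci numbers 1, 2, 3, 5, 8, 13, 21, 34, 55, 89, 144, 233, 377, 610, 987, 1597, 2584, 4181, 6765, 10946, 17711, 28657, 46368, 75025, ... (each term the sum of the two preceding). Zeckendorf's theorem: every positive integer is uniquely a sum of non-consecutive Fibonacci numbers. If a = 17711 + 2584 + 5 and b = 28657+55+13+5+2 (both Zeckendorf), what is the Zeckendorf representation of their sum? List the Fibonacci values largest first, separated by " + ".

The two numbers are 20300 and 28732, so their sum is 49032.
Repeatedly subtract the largest Fibonacci number that fits:
49032: greatest Fibonacci not exceeding it is 46368, leaving 2664
2664: greatest Fibonacci not exceeding it is 2584, leaving 80
80: greatest Fibonacci not exceeding it is 55, leaving 25
25: greatest Fibonacci not exceeding it is 21, leaving 4
4: greatest Fibonacci not exceeding it is 3, leaving 1
1: greatest Fibonacci not exceeding it is 1, leaving 0

46368 + 2584 + 55 + 21 + 3 + 1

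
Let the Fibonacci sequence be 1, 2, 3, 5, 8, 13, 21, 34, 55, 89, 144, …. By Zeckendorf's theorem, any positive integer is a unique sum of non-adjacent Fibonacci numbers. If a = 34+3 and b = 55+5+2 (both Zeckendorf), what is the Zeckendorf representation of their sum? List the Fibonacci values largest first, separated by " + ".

89 + 8 + 2

The two numbers are 37 and 62, so their sum is 99.
99: greatest Fibonacci not exceeding it is 89, leaving 10
10: greatest Fibonacci not exceeding it is 8, leaving 2
2: greatest Fibonacci not exceeding it is 2, leaving 0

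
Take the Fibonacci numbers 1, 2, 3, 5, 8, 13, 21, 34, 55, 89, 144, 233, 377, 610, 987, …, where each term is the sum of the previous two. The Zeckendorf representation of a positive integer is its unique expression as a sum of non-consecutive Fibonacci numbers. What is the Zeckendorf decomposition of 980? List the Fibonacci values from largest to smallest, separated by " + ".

610 ≤ 980 < 987, so take 610; remainder 370
233 ≤ 370 < 377, so take 233; remainder 137
89 ≤ 137 < 144, so take 89; remainder 48
34 ≤ 48 < 55, so take 34; remainder 14
13 ≤ 14 < 21, so take 13; remainder 1
1 ≤ 1 < 2, so take 1; remainder 0
So 980 = 610 + 233 + 89 + 34 + 13 + 1, with no two terms consecutive in the sequence.

610 + 233 + 89 + 34 + 13 + 1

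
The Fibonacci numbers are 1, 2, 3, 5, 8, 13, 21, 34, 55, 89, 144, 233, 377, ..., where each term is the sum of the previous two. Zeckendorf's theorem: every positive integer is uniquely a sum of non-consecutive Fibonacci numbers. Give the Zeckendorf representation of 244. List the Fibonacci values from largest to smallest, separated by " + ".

Repeatedly subtract the largest Fibonacci number that fits:
233 ≤ 244 < 377, so take 233; remainder 11
8 ≤ 11 < 13, so take 8; remainder 3
3 ≤ 3 < 5, so take 3; remainder 0
So 244 = 233 + 8 + 3, with no two terms consecutive in the sequence.

233 + 8 + 3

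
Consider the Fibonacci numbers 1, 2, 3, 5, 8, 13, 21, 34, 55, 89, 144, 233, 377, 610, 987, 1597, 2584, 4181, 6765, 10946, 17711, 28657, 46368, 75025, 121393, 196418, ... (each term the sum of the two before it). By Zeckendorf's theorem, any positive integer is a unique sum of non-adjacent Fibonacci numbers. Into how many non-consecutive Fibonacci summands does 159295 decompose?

9

Repeatedly subtract the largest Fibonacci number that fits:
121393 ≤ 159295 < 196418, so take 121393; remainder 37902
28657 ≤ 37902 < 46368, so take 28657; remainder 9245
6765 ≤ 9245 < 10946, so take 6765; remainder 2480
1597 ≤ 2480 < 2584, so take 1597; remainder 883
610 ≤ 883 < 987, so take 610; remainder 273
233 ≤ 273 < 377, so take 233; remainder 40
34 ≤ 40 < 55, so take 34; remainder 6
5 ≤ 6 < 8, so take 5; remainder 1
1 ≤ 1 < 2, so take 1; remainder 0
159295 = 121393 + 28657 + 6765 + 1597 + 610 + 233 + 34 + 5 + 1, which has 9 terms.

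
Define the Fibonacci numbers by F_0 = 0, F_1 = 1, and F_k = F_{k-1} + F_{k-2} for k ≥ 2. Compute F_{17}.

1597

Iterating the recurrence up to F_{12} = 144 and F_{11} = 89:
F_{13} = F_{12} + F_{11} = 144 + 89 = 233
F_{14} = F_{13} + F_{12} = 233 + 144 = 377
F_{15} = F_{14} + F_{13} = 377 + 233 = 610
F_{16} = F_{15} + F_{14} = 610 + 377 = 987
F_{17} = F_{16} + F_{15} = 987 + 610 = 1597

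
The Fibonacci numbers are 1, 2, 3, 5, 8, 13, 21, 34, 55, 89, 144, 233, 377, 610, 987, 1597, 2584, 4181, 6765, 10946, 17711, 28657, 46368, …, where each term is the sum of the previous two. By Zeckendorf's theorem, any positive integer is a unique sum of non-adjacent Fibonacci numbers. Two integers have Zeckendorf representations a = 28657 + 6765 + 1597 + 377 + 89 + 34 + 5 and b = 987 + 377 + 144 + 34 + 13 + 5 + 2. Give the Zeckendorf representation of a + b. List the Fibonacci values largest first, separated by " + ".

The two numbers are 37524 and 1562, so their sum is 39086.
Greedy algorithm:
largest Fibonacci ≤ 39086 is 28657; 39086 − 28657 = 10429
largest Fibonacci ≤ 10429 is 6765; 10429 − 6765 = 3664
largest Fibonacci ≤ 3664 is 2584; 3664 − 2584 = 1080
largest Fibonacci ≤ 1080 is 987; 1080 − 987 = 93
largest Fibonacci ≤ 93 is 89; 93 − 89 = 4
largest Fibonacci ≤ 4 is 3; 4 − 3 = 1
largest Fibonacci ≤ 1 is 1; 1 − 1 = 0

28657 + 6765 + 2584 + 987 + 89 + 3 + 1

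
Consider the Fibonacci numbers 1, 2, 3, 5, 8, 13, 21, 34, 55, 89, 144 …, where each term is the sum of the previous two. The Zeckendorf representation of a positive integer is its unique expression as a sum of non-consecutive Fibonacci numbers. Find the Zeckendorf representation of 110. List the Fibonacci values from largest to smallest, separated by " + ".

Greedy algorithm:
110 − 89 = 21
21 − 21 = 0
So 110 = 89 + 21, with no two terms consecutive in the sequence.

89 + 21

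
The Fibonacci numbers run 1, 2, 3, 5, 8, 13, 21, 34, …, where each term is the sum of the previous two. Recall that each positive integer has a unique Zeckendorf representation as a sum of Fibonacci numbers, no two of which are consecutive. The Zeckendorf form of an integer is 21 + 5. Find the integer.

21 + 5 = 26.

26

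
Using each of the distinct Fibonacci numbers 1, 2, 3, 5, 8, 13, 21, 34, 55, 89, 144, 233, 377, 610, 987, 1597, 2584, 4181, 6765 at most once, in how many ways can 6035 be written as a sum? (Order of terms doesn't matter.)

65

Starting from the Zeckendorf form and repeatedly splitting a term F_k into F_{k−1} + F_{k−2} (when neither is already used) reaches every representation.
6035 = 4181+1597+233+21+3 = 4181+1597+233+21+2+1 = 4181+1597+233+13+8+3 = 4181+1597+144+89+21+3 = 4181+1597+233+13+8+2+1 = … (60 more), for 65 in all.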